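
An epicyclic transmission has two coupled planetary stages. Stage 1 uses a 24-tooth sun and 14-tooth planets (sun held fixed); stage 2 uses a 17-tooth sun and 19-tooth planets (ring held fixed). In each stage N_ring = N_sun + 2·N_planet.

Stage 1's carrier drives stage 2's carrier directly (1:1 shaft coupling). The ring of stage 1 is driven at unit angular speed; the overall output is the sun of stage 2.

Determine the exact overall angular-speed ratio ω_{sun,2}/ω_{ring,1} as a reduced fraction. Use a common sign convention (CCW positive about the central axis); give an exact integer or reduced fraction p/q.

936/323

Stage 1: N_ring = 24 + 2·14 = 52
Stage 1: 24(ω_s−ω_c) = −52(ω_r−ω_c),  ω_s=0, ω_r=1
Stage 1: 24(0−ω_c) = −52(1−ω_c)  ⇒  76ω_c = 52  ⇒  ω_c = 13/19
  ⇒ ω_c¹/ω_r¹ = 13/19
Stage 2: N_ring = 17 + 2·19 = 55
Stage 2: 17(ω_s−ω_c) = −55(ω_r−ω_c),  ω_r=0, ω_c=1
Stage 2: ω_s = 1 − (55/17)(0−1) = 72/17
  ⇒ ω_s²/ω_c² = 72/17
Coupling ω_c² = ω_c¹ ⇒ overall = 13/19 × 72/17 = 936/323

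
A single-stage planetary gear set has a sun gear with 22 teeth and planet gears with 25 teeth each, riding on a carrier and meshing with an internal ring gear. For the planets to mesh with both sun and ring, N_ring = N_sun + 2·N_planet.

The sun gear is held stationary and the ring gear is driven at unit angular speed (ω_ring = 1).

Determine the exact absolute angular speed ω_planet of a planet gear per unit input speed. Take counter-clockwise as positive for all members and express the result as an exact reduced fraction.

N_ring = 22 + 2·25 = 72
22(ω_s−ω_c) = −72(ω_r−ω_c),  ω_s=0, ω_r=1
22(0−ω_c) = −72(1−ω_c)  ⇒  94ω_c = 72  ⇒  ω_c = 36/47
sun–planet: 22·(0−36/47) = −25·(ω_p−ω_c)  ⇒  ω_p−ω_c = −(22/25)·(-36/47) = 792/1175
ω_p = 36/47 + 792/1175 = 36/25

36/25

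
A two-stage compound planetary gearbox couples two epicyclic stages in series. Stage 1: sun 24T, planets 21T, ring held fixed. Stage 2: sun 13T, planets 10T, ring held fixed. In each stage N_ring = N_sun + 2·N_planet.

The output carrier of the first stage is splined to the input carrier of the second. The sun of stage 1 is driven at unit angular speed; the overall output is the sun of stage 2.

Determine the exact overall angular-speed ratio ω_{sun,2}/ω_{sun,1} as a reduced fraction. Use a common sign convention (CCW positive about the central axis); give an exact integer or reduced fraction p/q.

184/195

Stage 1: N_ring = 24 + 2·21 = 66
Stage 1: 24(ω_s−ω_c) = −66(ω_r−ω_c),  ω_r=0, ω_s=1
Stage 1: 24(1−ω_c) = −66(0−ω_c)  ⇒  90ω_c = 24  ⇒  ω_c = 4/15
  ⇒ ω_c¹/ω_s¹ = 4/15
Stage 2: N_ring = 13 + 2·10 = 33
Stage 2: 13(ω_s−ω_c) = −33(ω_r−ω_c),  ω_r=0, ω_c=1
Stage 2: ω_s = 1 − (33/13)(0−1) = 46/13
  ⇒ ω_s²/ω_c² = 46/13
Coupling ω_c² = ω_c¹ ⇒ overall = 4/15 × 46/13 = 184/195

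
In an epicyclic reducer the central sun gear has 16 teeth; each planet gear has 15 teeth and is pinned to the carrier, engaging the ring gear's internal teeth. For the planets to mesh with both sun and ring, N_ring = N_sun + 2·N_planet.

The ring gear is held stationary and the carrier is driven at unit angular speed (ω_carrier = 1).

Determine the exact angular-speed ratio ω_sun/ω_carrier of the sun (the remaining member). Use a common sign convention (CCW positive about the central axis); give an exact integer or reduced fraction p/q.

31/8

N_ring = 16 + 2·15 = 46
16(ω_s−ω_c) = −46(ω_r−ω_c),  ω_r=0, ω_c=1
ω_s = 1 − (46/16)(0−1) = 31/8
ω_s/ω_c = 31/8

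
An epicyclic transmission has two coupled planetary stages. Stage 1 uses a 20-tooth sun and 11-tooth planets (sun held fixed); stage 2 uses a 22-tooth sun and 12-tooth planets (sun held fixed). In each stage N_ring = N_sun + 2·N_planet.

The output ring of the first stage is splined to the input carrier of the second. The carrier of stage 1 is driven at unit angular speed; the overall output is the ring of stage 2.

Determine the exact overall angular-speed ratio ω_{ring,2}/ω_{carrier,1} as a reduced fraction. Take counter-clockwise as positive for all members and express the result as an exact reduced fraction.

1054/483

Stage 1: N_ring = 20 + 2·11 = 42
Stage 1: 20(ω_s−ω_c) = −42(ω_r−ω_c),  ω_s=0, ω_c=1
Stage 1: ω_r = 1 − (20/42)(0−1) = 31/21
  ⇒ ω_r¹/ω_c¹ = 31/21
Stage 2: N_ring = 22 + 2·12 = 46
Stage 2: 22(ω_s−ω_c) = −46(ω_r−ω_c),  ω_s=0, ω_c=1
Stage 2: ω_r = 1 − (22/46)(0−1) = 34/23
  ⇒ ω_r²/ω_c² = 34/23
Coupling ω_c² = ω_r¹ ⇒ overall = 31/21 × 34/23 = 1054/483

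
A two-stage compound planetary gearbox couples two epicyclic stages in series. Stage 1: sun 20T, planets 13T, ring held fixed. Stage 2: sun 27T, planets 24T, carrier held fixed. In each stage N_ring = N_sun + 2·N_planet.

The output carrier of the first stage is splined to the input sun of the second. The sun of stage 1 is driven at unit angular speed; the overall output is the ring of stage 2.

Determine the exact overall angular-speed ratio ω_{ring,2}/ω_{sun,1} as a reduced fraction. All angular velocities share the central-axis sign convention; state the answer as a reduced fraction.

-6/55

Stage 1: N_ring = 20 + 2·13 = 46
Stage 1: 20(ω_s−ω_c) = −46(ω_r−ω_c),  ω_r=0, ω_s=1
Stage 1: 20(1−ω_c) = −46(0−ω_c)  ⇒  66ω_c = 20  ⇒  ω_c = 10/33
  ⇒ ω_c¹/ω_s¹ = 10/33
Stage 2: N_ring = 27 + 2·24 = 75
Stage 2: 27(ω_s−ω_c) = −75(ω_r−ω_c),  ω_c=0, ω_s=1
Stage 2: ω_r = 0 − (27/75)(1−0) = -9/25
  ⇒ ω_r²/ω_s² = -9/25
Coupling ω_s² = ω_c¹ ⇒ overall = 10/33 × -9/25 = -6/55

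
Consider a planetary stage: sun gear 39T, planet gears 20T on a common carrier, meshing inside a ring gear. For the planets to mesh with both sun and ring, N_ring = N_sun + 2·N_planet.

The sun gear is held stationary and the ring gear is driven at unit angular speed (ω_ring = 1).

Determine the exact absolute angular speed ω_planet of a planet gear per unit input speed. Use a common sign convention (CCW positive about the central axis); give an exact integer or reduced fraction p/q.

N_ring = 39 + 2·20 = 79
39(ω_s−ω_c) = −79(ω_r−ω_c),  ω_s=0, ω_r=1
39(0−ω_c) = −79(1−ω_c)  ⇒  118ω_c = 79  ⇒  ω_c = 79/118
sun–planet: 39·(0−79/118) = −20·(ω_p−ω_c)  ⇒  ω_p−ω_c = −(39/20)·(-79/118) = 3081/2360
ω_p = 79/118 + 3081/2360 = 79/40

79/40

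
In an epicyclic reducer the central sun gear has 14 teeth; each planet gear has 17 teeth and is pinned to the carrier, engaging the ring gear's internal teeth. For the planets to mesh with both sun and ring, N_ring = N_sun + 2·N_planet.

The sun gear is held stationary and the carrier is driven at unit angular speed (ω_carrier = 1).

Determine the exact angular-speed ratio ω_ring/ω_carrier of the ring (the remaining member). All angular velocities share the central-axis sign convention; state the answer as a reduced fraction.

N_ring = 14 + 2·17 = 48
14(ω_s−ω_c) = −48(ω_r−ω_c),  ω_s=0, ω_c=1
ω_r = 1 − (14/48)(0−1) = 31/24
ω_r/ω_c = 31/24

31/24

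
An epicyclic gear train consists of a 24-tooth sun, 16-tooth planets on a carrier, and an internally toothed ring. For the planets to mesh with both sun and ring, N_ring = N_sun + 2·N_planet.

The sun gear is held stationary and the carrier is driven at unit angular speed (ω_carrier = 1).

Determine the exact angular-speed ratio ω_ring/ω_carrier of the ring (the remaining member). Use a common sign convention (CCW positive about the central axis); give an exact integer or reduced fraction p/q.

N_ring = 24 + 2·16 = 56
24(ω_s−ω_c) = −56(ω_r−ω_c),  ω_s=0, ω_c=1
ω_r = 1 − (24/56)(0−1) = 10/7
ω_r/ω_c = 10/7

10/7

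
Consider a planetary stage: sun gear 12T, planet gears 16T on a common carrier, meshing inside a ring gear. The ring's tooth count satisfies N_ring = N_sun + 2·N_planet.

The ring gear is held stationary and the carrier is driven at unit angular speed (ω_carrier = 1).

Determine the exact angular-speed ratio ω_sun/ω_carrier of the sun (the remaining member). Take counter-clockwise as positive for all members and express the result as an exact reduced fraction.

N_ring = 12 + 2·16 = 44
12(ω_s−ω_c) = −44(ω_r−ω_c),  ω_r=0, ω_c=1
ω_s = 1 − (44/12)(0−1) = 14/3
ω_s/ω_c = 14/3

14/3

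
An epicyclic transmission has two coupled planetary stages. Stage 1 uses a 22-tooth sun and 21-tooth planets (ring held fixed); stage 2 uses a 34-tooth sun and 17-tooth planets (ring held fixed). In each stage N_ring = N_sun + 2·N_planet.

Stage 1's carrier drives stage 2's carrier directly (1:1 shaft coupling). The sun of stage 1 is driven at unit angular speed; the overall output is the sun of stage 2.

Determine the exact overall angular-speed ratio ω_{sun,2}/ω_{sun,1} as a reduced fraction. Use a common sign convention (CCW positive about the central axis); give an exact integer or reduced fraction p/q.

33/43

Stage 1: N_ring = 22 + 2·21 = 64
Stage 1: 22(ω_s−ω_c) = −64(ω_r−ω_c),  ω_r=0, ω_s=1
Stage 1: 22(1−ω_c) = −64(0−ω_c)  ⇒  86ω_c = 22  ⇒  ω_c = 11/43
  ⇒ ω_c¹/ω_s¹ = 11/43
Stage 2: N_ring = 34 + 2·17 = 68
Stage 2: 34(ω_s−ω_c) = −68(ω_r−ω_c),  ω_r=0, ω_c=1
Stage 2: ω_s = 1 − (68/34)(0−1) = 3
  ⇒ ω_s²/ω_c² = 3
Coupling ω_c² = ω_c¹ ⇒ overall = 11/43 × 3 = 33/43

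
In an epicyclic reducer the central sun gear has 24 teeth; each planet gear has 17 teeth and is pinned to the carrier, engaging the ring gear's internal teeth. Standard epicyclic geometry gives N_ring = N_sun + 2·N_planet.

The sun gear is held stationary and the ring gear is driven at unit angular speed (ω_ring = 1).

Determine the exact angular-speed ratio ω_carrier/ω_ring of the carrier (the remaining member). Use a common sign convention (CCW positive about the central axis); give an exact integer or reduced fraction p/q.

N_ring = 24 + 2·17 = 58
24(ω_s−ω_c) = −58(ω_r−ω_c),  ω_s=0, ω_r=1
24(0−ω_c) = −58(1−ω_c)  ⇒  82ω_c = 58  ⇒  ω_c = 29/41
ω_c/ω_r = 29/41

29/41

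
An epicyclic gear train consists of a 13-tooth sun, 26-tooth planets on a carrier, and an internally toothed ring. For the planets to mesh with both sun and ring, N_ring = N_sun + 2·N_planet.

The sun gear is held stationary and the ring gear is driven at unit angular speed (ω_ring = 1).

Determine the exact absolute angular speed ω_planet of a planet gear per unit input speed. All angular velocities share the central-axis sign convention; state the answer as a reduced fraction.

5/4

N_ring = 13 + 2·26 = 65
13(ω_s−ω_c) = −65(ω_r−ω_c),  ω_s=0, ω_r=1
13(0−ω_c) = −65(1−ω_c)  ⇒  78ω_c = 65  ⇒  ω_c = 5/6
sun–planet: 13·(0−5/6) = −26·(ω_p−ω_c)  ⇒  ω_p−ω_c = −(13/26)·(-5/6) = 5/12
ω_p = 5/6 + 5/12 = 5/4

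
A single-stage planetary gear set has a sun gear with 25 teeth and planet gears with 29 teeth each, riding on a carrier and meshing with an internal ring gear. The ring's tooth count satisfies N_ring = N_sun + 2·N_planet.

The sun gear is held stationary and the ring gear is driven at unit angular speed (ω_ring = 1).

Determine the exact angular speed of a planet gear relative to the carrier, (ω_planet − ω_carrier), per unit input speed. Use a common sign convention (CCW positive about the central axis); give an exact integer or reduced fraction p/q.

2075/3132

N_ring = 25 + 2·29 = 83
25(ω_s−ω_c) = −83(ω_r−ω_c),  ω_s=0, ω_r=1
25(0−ω_c) = −83(1−ω_c)  ⇒  108ω_c = 83  ⇒  ω_c = 83/108
sun–planet: 25·(0−83/108) = −29·(ω_p−ω_c)  ⇒  ω_p−ω_c = −(25/29)·(-83/108) = 2075/3132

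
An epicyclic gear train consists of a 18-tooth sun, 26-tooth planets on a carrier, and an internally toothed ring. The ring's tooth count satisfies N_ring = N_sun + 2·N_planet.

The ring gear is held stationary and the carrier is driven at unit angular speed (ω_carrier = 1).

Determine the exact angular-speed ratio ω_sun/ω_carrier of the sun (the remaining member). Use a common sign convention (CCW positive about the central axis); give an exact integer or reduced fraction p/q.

N_ring = 18 + 2·26 = 70
18(ω_s−ω_c) = −70(ω_r−ω_c),  ω_r=0, ω_c=1
ω_s = 1 − (70/18)(0−1) = 44/9
ω_s/ω_c = 44/9

44/9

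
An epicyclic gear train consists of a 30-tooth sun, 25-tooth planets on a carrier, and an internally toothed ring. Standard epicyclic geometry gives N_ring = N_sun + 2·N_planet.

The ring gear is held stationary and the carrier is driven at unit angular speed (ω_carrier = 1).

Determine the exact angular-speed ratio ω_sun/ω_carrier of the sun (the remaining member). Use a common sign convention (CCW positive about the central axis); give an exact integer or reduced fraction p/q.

11/3

N_ring = 30 + 2·25 = 80
30(ω_s−ω_c) = −80(ω_r−ω_c),  ω_r=0, ω_c=1
ω_s = 1 − (80/30)(0−1) = 11/3
ω_s/ω_c = 11/3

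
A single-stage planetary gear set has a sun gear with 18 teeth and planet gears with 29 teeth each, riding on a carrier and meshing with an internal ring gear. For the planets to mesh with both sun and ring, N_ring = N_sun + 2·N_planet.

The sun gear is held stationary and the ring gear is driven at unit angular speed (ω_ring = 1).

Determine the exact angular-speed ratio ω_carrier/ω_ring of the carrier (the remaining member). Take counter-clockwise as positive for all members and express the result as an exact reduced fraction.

N_ring = 18 + 2·29 = 76
18(ω_s−ω_c) = −76(ω_r−ω_c),  ω_s=0, ω_r=1
18(0−ω_c) = −76(1−ω_c)  ⇒  94ω_c = 76  ⇒  ω_c = 38/47
ω_c/ω_r = 38/47

38/47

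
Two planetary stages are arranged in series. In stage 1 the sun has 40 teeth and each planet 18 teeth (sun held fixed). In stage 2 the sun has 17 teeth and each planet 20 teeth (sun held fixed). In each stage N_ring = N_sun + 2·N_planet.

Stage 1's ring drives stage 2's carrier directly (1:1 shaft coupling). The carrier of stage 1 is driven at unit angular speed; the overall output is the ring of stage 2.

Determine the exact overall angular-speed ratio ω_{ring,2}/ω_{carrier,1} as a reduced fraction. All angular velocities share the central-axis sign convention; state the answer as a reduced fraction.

Stage 1: N_ring = 40 + 2·18 = 76
Stage 1: 40(ω_s−ω_c) = −76(ω_r−ω_c),  ω_s=0, ω_c=1
Stage 1: ω_r = 1 − (40/76)(0−1) = 29/19
  ⇒ ω_r¹/ω_c¹ = 29/19
Stage 2: N_ring = 17 + 2·20 = 57
Stage 2: 17(ω_s−ω_c) = −57(ω_r−ω_c),  ω_s=0, ω_c=1
Stage 2: ω_r = 1 − (17/57)(0−1) = 74/57
  ⇒ ω_r²/ω_c² = 74/57
Coupling ω_c² = ω_r¹ ⇒ overall = 29/19 × 74/57 = 2146/1083

2146/1083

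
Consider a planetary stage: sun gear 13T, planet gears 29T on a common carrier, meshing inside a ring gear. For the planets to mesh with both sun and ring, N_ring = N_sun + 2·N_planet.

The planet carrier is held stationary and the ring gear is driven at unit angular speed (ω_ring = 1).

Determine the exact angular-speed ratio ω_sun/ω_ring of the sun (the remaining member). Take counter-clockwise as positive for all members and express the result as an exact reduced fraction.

-71/13

N_ring = 13 + 2·29 = 71
13(ω_s−ω_c) = −71(ω_r−ω_c),  ω_c=0, ω_r=1
ω_s = 0 − (71/13)(1−0) = -71/13
ω_s/ω_r = -71/13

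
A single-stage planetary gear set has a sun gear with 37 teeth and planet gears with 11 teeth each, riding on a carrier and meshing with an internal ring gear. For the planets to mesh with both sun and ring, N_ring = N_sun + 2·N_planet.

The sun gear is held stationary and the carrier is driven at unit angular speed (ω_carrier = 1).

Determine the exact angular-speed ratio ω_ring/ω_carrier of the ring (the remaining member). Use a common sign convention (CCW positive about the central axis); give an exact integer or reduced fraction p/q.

96/59

N_ring = 37 + 2·11 = 59
37(ω_s−ω_c) = −59(ω_r−ω_c),  ω_s=0, ω_c=1
ω_r = 1 − (37/59)(0−1) = 96/59
ω_r/ω_c = 96/59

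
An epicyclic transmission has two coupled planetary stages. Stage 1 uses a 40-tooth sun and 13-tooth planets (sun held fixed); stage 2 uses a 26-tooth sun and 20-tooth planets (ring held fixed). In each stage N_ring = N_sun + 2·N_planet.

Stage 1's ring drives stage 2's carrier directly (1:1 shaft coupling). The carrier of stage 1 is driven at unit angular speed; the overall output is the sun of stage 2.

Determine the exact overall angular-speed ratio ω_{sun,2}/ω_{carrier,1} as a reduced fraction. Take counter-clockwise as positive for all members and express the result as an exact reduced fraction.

2438/429

Stage 1: N_ring = 40 + 2·13 = 66
Stage 1: 40(ω_s−ω_c) = −66(ω_r−ω_c),  ω_s=0, ω_c=1
Stage 1: ω_r = 1 − (40/66)(0−1) = 53/33
  ⇒ ω_r¹/ω_c¹ = 53/33
Stage 2: N_ring = 26 + 2·20 = 66
Stage 2: 26(ω_s−ω_c) = −66(ω_r−ω_c),  ω_r=0, ω_c=1
Stage 2: ω_s = 1 − (66/26)(0−1) = 46/13
  ⇒ ω_s²/ω_c² = 46/13
Coupling ω_c² = ω_r¹ ⇒ overall = 53/33 × 46/13 = 2438/429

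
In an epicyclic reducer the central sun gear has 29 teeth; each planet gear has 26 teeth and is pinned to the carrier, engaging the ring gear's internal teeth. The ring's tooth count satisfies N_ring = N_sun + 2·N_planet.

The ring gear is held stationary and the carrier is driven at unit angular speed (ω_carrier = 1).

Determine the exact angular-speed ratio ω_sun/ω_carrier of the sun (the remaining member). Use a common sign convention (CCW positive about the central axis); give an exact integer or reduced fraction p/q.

N_ring = 29 + 2·26 = 81
29(ω_s−ω_c) = −81(ω_r−ω_c),  ω_r=0, ω_c=1
ω_s = 1 − (81/29)(0−1) = 110/29
ω_s/ω_c = 110/29

110/29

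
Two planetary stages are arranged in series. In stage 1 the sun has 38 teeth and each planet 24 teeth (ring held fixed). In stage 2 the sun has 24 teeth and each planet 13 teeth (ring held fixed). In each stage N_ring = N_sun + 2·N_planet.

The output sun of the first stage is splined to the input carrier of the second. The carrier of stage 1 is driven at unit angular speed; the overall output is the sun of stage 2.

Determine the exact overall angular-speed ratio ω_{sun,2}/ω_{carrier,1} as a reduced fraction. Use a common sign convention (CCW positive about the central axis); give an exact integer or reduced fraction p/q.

Stage 1: N_ring = 38 + 2·24 = 86
Stage 1: 38(ω_s−ω_c) = −86(ω_r−ω_c),  ω_r=0, ω_c=1
Stage 1: ω_s = 1 − (86/38)(0−1) = 62/19
  ⇒ ω_s¹/ω_c¹ = 62/19
Stage 2: N_ring = 24 + 2·13 = 50
Stage 2: 24(ω_s−ω_c) = −50(ω_r−ω_c),  ω_r=0, ω_c=1
Stage 2: ω_s = 1 − (50/24)(0−1) = 37/12
  ⇒ ω_s²/ω_c² = 37/12
Coupling ω_c² = ω_s¹ ⇒ overall = 62/19 × 37/12 = 1147/114

1147/114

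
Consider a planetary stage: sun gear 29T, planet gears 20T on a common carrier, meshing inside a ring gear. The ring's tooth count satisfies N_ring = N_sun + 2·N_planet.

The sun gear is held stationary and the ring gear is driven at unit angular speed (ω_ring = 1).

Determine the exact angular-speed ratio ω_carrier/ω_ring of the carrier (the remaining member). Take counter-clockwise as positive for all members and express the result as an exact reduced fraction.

N_ring = 29 + 2·20 = 69
29(ω_s−ω_c) = −69(ω_r−ω_c),  ω_s=0, ω_r=1
29(0−ω_c) = −69(1−ω_c)  ⇒  98ω_c = 69  ⇒  ω_c = 69/98
ω_c/ω_r = 69/98

69/98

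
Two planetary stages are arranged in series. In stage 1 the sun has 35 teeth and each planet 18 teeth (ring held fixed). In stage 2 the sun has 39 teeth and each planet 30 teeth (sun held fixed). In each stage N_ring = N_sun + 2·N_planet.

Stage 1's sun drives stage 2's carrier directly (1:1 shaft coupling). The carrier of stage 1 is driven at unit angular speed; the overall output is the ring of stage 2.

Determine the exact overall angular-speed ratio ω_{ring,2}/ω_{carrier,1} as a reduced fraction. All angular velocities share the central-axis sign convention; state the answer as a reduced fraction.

4876/1155

Stage 1: N_ring = 35 + 2·18 = 71
Stage 1: 35(ω_s−ω_c) = −71(ω_r−ω_c),  ω_r=0, ω_c=1
Stage 1: ω_s = 1 − (71/35)(0−1) = 106/35
  ⇒ ω_s¹/ω_c¹ = 106/35
Stage 2: N_ring = 39 + 2·30 = 99
Stage 2: 39(ω_s−ω_c) = −99(ω_r−ω_c),  ω_s=0, ω_c=1
Stage 2: ω_r = 1 − (39/99)(0−1) = 46/33
  ⇒ ω_r²/ω_c² = 46/33
Coupling ω_c² = ω_s¹ ⇒ overall = 106/35 × 46/33 = 4876/1155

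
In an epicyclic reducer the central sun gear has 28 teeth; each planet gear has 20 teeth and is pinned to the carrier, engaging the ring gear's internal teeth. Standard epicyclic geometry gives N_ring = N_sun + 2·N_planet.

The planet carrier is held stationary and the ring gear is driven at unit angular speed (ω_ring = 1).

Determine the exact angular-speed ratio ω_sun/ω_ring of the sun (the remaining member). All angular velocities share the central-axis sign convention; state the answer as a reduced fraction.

-17/7

N_ring = 28 + 2·20 = 68
28(ω_s−ω_c) = −68(ω_r−ω_c),  ω_c=0, ω_r=1
ω_s = 0 − (68/28)(1−0) = -17/7
ω_s/ω_r = -17/7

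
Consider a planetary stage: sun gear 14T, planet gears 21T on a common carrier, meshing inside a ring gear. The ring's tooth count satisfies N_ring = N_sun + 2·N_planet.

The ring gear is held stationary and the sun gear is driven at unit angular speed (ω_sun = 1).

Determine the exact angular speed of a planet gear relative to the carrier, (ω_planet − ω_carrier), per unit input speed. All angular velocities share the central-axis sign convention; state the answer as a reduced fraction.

-8/15

N_ring = 14 + 2·21 = 56
14(ω_s−ω_c) = −56(ω_r−ω_c),  ω_r=0, ω_s=1
14(1−ω_c) = −56(0−ω_c)  ⇒  70ω_c = 14  ⇒  ω_c = 1/5
sun–planet: 14·(1−1/5) = −21·(ω_p−ω_c)  ⇒  ω_p−ω_c = −(14/21)·(4/5) = -8/15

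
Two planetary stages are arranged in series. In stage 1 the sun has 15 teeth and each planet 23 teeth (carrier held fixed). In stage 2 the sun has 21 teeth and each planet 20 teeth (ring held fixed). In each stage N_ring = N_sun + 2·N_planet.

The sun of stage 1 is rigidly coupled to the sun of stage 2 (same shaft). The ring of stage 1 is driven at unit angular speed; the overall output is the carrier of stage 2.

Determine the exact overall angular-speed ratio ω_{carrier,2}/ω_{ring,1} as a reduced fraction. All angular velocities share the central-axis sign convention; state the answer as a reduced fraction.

Stage 1: N_ring = 15 + 2·23 = 61
Stage 1: 15(ω_s−ω_c) = −61(ω_r−ω_c),  ω_c=0, ω_r=1
Stage 1: ω_s = 0 − (61/15)(1−0) = -61/15
  ⇒ ω_s¹/ω_r¹ = -61/15
Stage 2: N_ring = 21 + 2·20 = 61
Stage 2: 21(ω_s−ω_c) = −61(ω_r−ω_c),  ω_r=0, ω_s=1
Stage 2: 21(1−ω_c) = −61(0−ω_c)  ⇒  82ω_c = 21  ⇒  ω_c = 21/82
  ⇒ ω_c²/ω_s² = 21/82
Coupling ω_s² = ω_s¹ ⇒ overall = -61/15 × 21/82 = -427/410

-427/410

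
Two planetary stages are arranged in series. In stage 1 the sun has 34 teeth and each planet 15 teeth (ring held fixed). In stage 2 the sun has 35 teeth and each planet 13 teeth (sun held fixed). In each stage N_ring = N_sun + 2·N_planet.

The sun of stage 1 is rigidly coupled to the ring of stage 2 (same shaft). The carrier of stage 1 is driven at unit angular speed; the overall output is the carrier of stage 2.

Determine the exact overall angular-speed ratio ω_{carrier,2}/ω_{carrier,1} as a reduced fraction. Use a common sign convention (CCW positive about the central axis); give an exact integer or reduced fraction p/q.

Stage 1: N_ring = 34 + 2·15 = 64
Stage 1: 34(ω_s−ω_c) = −64(ω_r−ω_c),  ω_r=0, ω_c=1
Stage 1: ω_s = 1 − (64/34)(0−1) = 49/17
  ⇒ ω_s¹/ω_c¹ = 49/17
Stage 2: N_ring = 35 + 2·13 = 61
Stage 2: 35(ω_s−ω_c) = −61(ω_r−ω_c),  ω_s=0, ω_r=1
Stage 2: 35(0−ω_c) = −61(1−ω_c)  ⇒  96ω_c = 61  ⇒  ω_c = 61/96
  ⇒ ω_c²/ω_r² = 61/96
Coupling ω_r² = ω_s¹ ⇒ overall = 49/17 × 61/96 = 2989/1632

2989/1632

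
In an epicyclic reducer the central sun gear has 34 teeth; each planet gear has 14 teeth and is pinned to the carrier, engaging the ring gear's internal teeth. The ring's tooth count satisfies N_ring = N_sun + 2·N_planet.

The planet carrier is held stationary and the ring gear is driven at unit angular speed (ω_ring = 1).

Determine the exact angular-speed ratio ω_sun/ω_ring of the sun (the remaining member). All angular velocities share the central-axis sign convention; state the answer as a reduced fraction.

-31/17

N_ring = 34 + 2·14 = 62
34(ω_s−ω_c) = −62(ω_r−ω_c),  ω_c=0, ω_r=1
ω_s = 0 − (62/34)(1−0) = -31/17
ω_s/ω_r = -31/17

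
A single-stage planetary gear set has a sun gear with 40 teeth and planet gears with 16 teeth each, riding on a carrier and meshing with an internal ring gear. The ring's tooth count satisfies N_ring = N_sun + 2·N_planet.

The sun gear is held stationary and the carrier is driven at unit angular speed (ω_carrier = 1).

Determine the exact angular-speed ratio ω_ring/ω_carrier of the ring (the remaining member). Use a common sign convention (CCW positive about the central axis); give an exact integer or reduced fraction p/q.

N_ring = 40 + 2·16 = 72
40(ω_s−ω_c) = −72(ω_r−ω_c),  ω_s=0, ω_c=1
ω_r = 1 − (40/72)(0−1) = 14/9
ω_r/ω_c = 14/9

14/9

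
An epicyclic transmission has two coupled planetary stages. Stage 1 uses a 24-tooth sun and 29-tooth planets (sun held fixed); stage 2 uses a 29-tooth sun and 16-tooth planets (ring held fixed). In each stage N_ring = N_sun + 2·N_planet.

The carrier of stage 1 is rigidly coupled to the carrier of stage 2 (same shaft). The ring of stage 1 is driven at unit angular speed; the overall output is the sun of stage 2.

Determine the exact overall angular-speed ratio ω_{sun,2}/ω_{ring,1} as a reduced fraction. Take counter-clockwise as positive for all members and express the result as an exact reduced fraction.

3690/1537

Stage 1: N_ring = 24 + 2·29 = 82
Stage 1: 24(ω_s−ω_c) = −82(ω_r−ω_c),  ω_s=0, ω_r=1
Stage 1: 24(0−ω_c) = −82(1−ω_c)  ⇒  106ω_c = 82  ⇒  ω_c = 41/53
  ⇒ ω_c¹/ω_r¹ = 41/53
Stage 2: N_ring = 29 + 2·16 = 61
Stage 2: 29(ω_s−ω_c) = −61(ω_r−ω_c),  ω_r=0, ω_c=1
Stage 2: ω_s = 1 − (61/29)(0−1) = 90/29
  ⇒ ω_s²/ω_c² = 90/29
Coupling ω_c² = ω_c¹ ⇒ overall = 41/53 × 90/29 = 3690/1537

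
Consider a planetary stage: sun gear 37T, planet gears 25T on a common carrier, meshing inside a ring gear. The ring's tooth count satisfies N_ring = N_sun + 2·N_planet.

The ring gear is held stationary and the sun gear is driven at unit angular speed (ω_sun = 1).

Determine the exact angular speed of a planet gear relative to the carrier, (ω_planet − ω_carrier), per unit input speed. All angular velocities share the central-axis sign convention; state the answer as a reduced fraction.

N_ring = 37 + 2·25 = 87
37(ω_s−ω_c) = −87(ω_r−ω_c),  ω_r=0, ω_s=1
37(1−ω_c) = −87(0−ω_c)  ⇒  124ω_c = 37  ⇒  ω_c = 37/124
sun–planet: 37·(1−37/124) = −25·(ω_p−ω_c)  ⇒  ω_p−ω_c = −(37/25)·(87/124) = -3219/3100

-3219/3100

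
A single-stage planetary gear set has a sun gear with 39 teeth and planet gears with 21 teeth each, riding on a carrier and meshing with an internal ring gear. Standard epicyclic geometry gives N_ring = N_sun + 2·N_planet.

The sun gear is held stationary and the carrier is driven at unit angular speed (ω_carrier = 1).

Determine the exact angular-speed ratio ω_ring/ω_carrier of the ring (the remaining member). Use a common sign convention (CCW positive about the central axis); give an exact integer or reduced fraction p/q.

N_ring = 39 + 2·21 = 81
39(ω_s−ω_c) = −81(ω_r−ω_c),  ω_s=0, ω_c=1
ω_r = 1 − (39/81)(0−1) = 40/27
ω_r/ω_c = 40/27

40/27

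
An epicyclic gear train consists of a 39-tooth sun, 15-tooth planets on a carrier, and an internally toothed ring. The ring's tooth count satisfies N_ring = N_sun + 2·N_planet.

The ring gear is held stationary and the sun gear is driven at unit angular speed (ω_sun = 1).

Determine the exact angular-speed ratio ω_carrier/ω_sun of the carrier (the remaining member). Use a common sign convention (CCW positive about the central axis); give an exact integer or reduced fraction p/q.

N_ring = 39 + 2·15 = 69
39(ω_s−ω_c) = −69(ω_r−ω_c),  ω_r=0, ω_s=1
39(1−ω_c) = −69(0−ω_c)  ⇒  108ω_c = 39  ⇒  ω_c = 13/36
ω_c/ω_s = 13/36

13/36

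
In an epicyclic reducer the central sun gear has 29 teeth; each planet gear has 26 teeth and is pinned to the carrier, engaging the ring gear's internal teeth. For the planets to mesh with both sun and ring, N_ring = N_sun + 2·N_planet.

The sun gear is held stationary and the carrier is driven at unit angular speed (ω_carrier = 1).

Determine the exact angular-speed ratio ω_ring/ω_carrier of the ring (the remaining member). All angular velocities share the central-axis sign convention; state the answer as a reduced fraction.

N_ring = 29 + 2·26 = 81
29(ω_s−ω_c) = −81(ω_r−ω_c),  ω_s=0, ω_c=1
ω_r = 1 − (29/81)(0−1) = 110/81
ω_r/ω_c = 110/81

110/81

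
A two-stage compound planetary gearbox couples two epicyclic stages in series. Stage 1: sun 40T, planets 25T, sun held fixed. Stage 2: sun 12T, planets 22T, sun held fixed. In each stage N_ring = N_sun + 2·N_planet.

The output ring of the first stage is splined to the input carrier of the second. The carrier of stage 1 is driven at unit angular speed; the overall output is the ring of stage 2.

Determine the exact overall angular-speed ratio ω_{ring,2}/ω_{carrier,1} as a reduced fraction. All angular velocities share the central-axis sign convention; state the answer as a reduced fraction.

221/126

Stage 1: N_ring = 40 + 2·25 = 90
Stage 1: 40(ω_s−ω_c) = −90(ω_r−ω_c),  ω_s=0, ω_c=1
Stage 1: ω_r = 1 − (40/90)(0−1) = 13/9
  ⇒ ω_r¹/ω_c¹ = 13/9
Stage 2: N_ring = 12 + 2·22 = 56
Stage 2: 12(ω_s−ω_c) = −56(ω_r−ω_c),  ω_s=0, ω_c=1
Stage 2: ω_r = 1 − (12/56)(0−1) = 17/14
  ⇒ ω_r²/ω_c² = 17/14
Coupling ω_c² = ω_r¹ ⇒ overall = 13/9 × 17/14 = 221/126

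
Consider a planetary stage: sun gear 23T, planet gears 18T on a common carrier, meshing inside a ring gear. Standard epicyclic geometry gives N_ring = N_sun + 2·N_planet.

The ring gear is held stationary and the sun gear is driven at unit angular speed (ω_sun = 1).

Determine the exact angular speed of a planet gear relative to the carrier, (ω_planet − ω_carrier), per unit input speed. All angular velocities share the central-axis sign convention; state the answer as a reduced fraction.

N_ring = 23 + 2·18 = 59
23(ω_s−ω_c) = −59(ω_r−ω_c),  ω_r=0, ω_s=1
23(1−ω_c) = −59(0−ω_c)  ⇒  82ω_c = 23  ⇒  ω_c = 23/82
sun–planet: 23·(1−23/82) = −18·(ω_p−ω_c)  ⇒  ω_p−ω_c = −(23/18)·(59/82) = -1357/1476

-1357/1476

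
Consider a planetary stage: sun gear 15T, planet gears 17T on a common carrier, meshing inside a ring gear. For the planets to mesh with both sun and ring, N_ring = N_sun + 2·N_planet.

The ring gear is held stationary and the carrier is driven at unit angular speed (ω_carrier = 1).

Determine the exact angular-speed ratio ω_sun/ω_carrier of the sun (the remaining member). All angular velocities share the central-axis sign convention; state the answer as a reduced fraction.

64/15

N_ring = 15 + 2·17 = 49
15(ω_s−ω_c) = −49(ω_r−ω_c),  ω_r=0, ω_c=1
ω_s = 1 − (49/15)(0−1) = 64/15
ω_s/ω_c = 64/15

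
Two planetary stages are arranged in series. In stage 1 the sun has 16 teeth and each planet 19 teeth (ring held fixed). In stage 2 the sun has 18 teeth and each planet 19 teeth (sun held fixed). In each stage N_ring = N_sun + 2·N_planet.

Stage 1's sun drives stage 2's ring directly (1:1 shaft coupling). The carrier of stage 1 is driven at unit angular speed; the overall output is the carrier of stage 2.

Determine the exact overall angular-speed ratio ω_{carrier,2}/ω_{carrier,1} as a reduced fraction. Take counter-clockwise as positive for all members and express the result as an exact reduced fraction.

245/74

Stage 1: N_ring = 16 + 2·19 = 54
Stage 1: 16(ω_s−ω_c) = −54(ω_r−ω_c),  ω_r=0, ω_c=1
Stage 1: ω_s = 1 − (54/16)(0−1) = 35/8
  ⇒ ω_s¹/ω_c¹ = 35/8
Stage 2: N_ring = 18 + 2·19 = 56
Stage 2: 18(ω_s−ω_c) = −56(ω_r−ω_c),  ω_s=0, ω_r=1
Stage 2: 18(0−ω_c) = −56(1−ω_c)  ⇒  74ω_c = 56  ⇒  ω_c = 28/37
  ⇒ ω_c²/ω_r² = 28/37
Coupling ω_r² = ω_s¹ ⇒ overall = 35/8 × 28/37 = 245/74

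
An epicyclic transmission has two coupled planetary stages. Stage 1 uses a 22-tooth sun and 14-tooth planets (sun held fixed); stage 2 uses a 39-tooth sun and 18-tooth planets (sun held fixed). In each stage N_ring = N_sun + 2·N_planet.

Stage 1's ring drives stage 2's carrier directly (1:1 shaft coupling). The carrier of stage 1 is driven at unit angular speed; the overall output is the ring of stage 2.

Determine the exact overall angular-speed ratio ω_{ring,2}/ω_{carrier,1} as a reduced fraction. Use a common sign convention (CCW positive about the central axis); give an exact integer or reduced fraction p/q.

1368/625

Stage 1: N_ring = 22 + 2·14 = 50
Stage 1: 22(ω_s−ω_c) = −50(ω_r−ω_c),  ω_s=0, ω_c=1
Stage 1: ω_r = 1 − (22/50)(0−1) = 36/25
  ⇒ ω_r¹/ω_c¹ = 36/25
Stage 2: N_ring = 39 + 2·18 = 75
Stage 2: 39(ω_s−ω_c) = −75(ω_r−ω_c),  ω_s=0, ω_c=1
Stage 2: ω_r = 1 − (39/75)(0−1) = 38/25
  ⇒ ω_r²/ω_c² = 38/25
Coupling ω_c² = ω_r¹ ⇒ overall = 36/25 × 38/25 = 1368/625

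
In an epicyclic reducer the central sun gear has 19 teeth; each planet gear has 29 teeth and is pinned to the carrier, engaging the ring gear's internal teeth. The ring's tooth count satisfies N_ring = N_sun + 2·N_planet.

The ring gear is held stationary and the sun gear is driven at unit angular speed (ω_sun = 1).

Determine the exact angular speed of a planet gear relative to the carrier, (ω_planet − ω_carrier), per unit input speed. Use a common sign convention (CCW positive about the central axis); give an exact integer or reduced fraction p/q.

-1463/2784

N_ring = 19 + 2·29 = 77
19(ω_s−ω_c) = −77(ω_r−ω_c),  ω_r=0, ω_s=1
19(1−ω_c) = −77(0−ω_c)  ⇒  96ω_c = 19  ⇒  ω_c = 19/96
sun–planet: 19·(1−19/96) = −29·(ω_p−ω_c)  ⇒  ω_p−ω_c = −(19/29)·(77/96) = -1463/2784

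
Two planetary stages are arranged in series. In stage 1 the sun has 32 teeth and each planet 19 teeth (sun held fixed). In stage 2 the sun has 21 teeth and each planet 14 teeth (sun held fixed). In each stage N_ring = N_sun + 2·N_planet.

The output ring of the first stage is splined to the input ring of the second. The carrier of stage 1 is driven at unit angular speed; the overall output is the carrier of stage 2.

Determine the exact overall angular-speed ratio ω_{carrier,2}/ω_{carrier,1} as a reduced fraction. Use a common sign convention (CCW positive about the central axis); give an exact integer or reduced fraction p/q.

Stage 1: N_ring = 32 + 2·19 = 70
Stage 1: 32(ω_s−ω_c) = −70(ω_r−ω_c),  ω_s=0, ω_c=1
Stage 1: ω_r = 1 − (32/70)(0−1) = 51/35
  ⇒ ω_r¹/ω_c¹ = 51/35
Stage 2: N_ring = 21 + 2·14 = 49
Stage 2: 21(ω_s−ω_c) = −49(ω_r−ω_c),  ω_s=0, ω_r=1
Stage 2: 21(0−ω_c) = −49(1−ω_c)  ⇒  70ω_c = 49  ⇒  ω_c = 7/10
  ⇒ ω_c²/ω_r² = 7/10
Coupling ω_r² = ω_r¹ ⇒ overall = 51/35 × 7/10 = 51/50

51/50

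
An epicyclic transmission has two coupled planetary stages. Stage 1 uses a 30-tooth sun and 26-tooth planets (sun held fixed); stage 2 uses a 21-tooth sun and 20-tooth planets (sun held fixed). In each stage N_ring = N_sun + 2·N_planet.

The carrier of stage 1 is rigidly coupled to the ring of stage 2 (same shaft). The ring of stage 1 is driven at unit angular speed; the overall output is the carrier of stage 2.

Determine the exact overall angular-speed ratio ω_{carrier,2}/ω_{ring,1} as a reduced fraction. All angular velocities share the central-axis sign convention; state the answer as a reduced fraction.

61/112

Stage 1: N_ring = 30 + 2·26 = 82
Stage 1: 30(ω_s−ω_c) = −82(ω_r−ω_c),  ω_s=0, ω_r=1
Stage 1: 30(0−ω_c) = −82(1−ω_c)  ⇒  112ω_c = 82  ⇒  ω_c = 41/56
  ⇒ ω_c¹/ω_r¹ = 41/56
Stage 2: N_ring = 21 + 2·20 = 61
Stage 2: 21(ω_s−ω_c) = −61(ω_r−ω_c),  ω_s=0, ω_r=1
Stage 2: 21(0−ω_c) = −61(1−ω_c)  ⇒  82ω_c = 61  ⇒  ω_c = 61/82
  ⇒ ω_c²/ω_r² = 61/82
Coupling ω_r² = ω_c¹ ⇒ overall = 41/56 × 61/82 = 61/112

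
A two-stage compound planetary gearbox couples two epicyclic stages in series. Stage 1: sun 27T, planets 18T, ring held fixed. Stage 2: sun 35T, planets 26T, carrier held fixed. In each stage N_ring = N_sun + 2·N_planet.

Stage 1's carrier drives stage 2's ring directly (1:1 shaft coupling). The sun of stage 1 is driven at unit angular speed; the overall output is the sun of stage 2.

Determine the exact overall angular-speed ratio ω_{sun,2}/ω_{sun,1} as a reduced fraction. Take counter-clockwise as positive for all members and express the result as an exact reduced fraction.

Stage 1: N_ring = 27 + 2·18 = 63
Stage 1: 27(ω_s−ω_c) = −63(ω_r−ω_c),  ω_r=0, ω_s=1
Stage 1: 27(1−ω_c) = −63(0−ω_c)  ⇒  90ω_c = 27  ⇒  ω_c = 3/10
  ⇒ ω_c¹/ω_s¹ = 3/10
Stage 2: N_ring = 35 + 2·26 = 87
Stage 2: 35(ω_s−ω_c) = −87(ω_r−ω_c),  ω_c=0, ω_r=1
Stage 2: ω_s = 0 − (87/35)(1−0) = -87/35
  ⇒ ω_s²/ω_r² = -87/35
Coupling ω_r² = ω_c¹ ⇒ overall = 3/10 × -87/35 = -261/350

-261/350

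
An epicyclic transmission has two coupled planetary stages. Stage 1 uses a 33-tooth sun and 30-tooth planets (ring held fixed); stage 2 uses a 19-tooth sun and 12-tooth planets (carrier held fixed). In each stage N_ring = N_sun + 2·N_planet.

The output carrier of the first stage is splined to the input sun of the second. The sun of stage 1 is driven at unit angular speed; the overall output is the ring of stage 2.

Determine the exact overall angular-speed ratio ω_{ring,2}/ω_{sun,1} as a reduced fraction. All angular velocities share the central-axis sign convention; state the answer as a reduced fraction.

-209/1806

Stage 1: N_ring = 33 + 2·30 = 93
Stage 1: 33(ω_s−ω_c) = −93(ω_r−ω_c),  ω_r=0, ω_s=1
Stage 1: 33(1−ω_c) = −93(0−ω_c)  ⇒  126ω_c = 33  ⇒  ω_c = 11/42
  ⇒ ω_c¹/ω_s¹ = 11/42
Stage 2: N_ring = 19 + 2·12 = 43
Stage 2: 19(ω_s−ω_c) = −43(ω_r−ω_c),  ω_c=0, ω_s=1
Stage 2: ω_r = 0 − (19/43)(1−0) = -19/43
  ⇒ ω_r²/ω_s² = -19/43
Coupling ω_s² = ω_c¹ ⇒ overall = 11/42 × -19/43 = -209/1806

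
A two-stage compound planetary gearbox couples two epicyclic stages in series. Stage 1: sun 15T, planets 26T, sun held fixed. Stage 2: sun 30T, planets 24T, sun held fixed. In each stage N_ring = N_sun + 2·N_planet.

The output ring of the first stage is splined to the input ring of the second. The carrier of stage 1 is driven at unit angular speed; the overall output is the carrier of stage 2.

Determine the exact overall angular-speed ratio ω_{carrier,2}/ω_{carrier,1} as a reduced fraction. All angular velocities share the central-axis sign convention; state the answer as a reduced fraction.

Stage 1: N_ring = 15 + 2·26 = 67
Stage 1: 15(ω_s−ω_c) = −67(ω_r−ω_c),  ω_s=0, ω_c=1
Stage 1: ω_r = 1 − (15/67)(0−1) = 82/67
  ⇒ ω_r¹/ω_c¹ = 82/67
Stage 2: N_ring = 30 + 2·24 = 78
Stage 2: 30(ω_s−ω_c) = −78(ω_r−ω_c),  ω_s=0, ω_r=1
Stage 2: 30(0−ω_c) = −78(1−ω_c)  ⇒  108ω_c = 78  ⇒  ω_c = 13/18
  ⇒ ω_c²/ω_r² = 13/18
Coupling ω_r² = ω_r¹ ⇒ overall = 82/67 × 13/18 = 533/603

533/603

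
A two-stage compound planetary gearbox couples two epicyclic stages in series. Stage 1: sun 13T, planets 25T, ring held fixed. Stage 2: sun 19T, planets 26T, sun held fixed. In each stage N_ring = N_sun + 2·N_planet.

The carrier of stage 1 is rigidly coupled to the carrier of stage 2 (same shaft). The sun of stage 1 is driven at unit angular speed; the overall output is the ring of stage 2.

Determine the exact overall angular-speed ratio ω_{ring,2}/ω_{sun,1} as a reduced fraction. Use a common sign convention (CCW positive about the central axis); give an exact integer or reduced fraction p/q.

585/2698

Stage 1: N_ring = 13 + 2·25 = 63
Stage 1: 13(ω_s−ω_c) = −63(ω_r−ω_c),  ω_r=0, ω_s=1
Stage 1: 13(1−ω_c) = −63(0−ω_c)  ⇒  76ω_c = 13  ⇒  ω_c = 13/76
  ⇒ ω_c¹/ω_s¹ = 13/76
Stage 2: N_ring = 19 + 2·26 = 71
Stage 2: 19(ω_s−ω_c) = −71(ω_r−ω_c),  ω_s=0, ω_c=1
Stage 2: ω_r = 1 − (19/71)(0−1) = 90/71
  ⇒ ω_r²/ω_c² = 90/71
Coupling ω_c² = ω_c¹ ⇒ overall = 13/76 × 90/71 = 585/2698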